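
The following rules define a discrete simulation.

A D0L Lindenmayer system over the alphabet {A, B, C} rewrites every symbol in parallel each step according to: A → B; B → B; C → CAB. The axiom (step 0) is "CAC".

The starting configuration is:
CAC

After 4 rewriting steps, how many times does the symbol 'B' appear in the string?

k=0  CAC
k=1  CABBCAB
k=2  CABBBBCABBB
k=3  CABBBBBBCABBBBB
k=4  CABBBBBBBBCABBBBBBB

15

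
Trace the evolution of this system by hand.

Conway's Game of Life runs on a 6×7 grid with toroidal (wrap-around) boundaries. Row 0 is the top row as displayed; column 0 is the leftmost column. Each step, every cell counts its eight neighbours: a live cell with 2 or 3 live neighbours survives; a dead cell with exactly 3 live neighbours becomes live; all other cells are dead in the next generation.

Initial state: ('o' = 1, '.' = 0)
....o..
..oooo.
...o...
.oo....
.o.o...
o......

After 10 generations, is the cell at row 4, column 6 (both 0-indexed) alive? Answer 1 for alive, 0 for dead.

gen 0: ....o..
..oooo.
...o...
.oo....
.o.o...
o......
gen 1: ....oo.
..o..o.
.o.....
.o.o...
oo.....
.......
gen 2: ....oo.
....oo.
.o.....
.o.....
ooo....
.......
gen 3: ....oo.
....oo.
.......
.......
ooo....
.o.....
gen 4: ....oo.
....oo.
.......
.o.....
ooo....
ooo....
gen 5: .o.oooo
....oo.
.......
ooo....
.......
o.oo..o
gen 6: .o.....
...o..o
.o.....
.o.....
...o..o
oooo..o
gen 7: .o.o..o
o.o....
o.o....
o.o....
...o..o
.o.o..o
gen 8: .o.o..o
o.oo..o
o.oo..o
o.oo..o
.o.o..o
...oooo
gen 9: .o.....
....oo.
....oo.
....oo.
.o.....
...o..o
gen 10: ....oo.
....oo.
...o..o
....oo.
....oo.
o.o....

0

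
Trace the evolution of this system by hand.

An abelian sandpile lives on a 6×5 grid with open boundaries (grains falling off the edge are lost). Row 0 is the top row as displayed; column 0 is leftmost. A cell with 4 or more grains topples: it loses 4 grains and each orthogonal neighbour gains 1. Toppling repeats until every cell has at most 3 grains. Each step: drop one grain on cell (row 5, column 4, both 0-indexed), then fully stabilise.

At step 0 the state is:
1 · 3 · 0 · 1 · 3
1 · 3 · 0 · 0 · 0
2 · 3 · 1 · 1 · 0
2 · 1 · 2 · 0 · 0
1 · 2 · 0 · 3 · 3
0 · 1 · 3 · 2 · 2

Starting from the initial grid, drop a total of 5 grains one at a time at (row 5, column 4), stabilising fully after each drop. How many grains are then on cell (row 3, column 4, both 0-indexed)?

1

gen 0: 1 · 3 · 0 · 1 · 3
1 · 3 · 0 · 0 · 0
2 · 3 · 1 · 1 · 0
2 · 1 · 2 · 0 · 0
1 · 2 · 0 · 3 · 3
0 · 1 · 3 · 2 · 2
gen 1: 1 · 3 · 0 · 1 · 3
1 · 3 · 0 · 0 · 0
2 · 3 · 1 · 1 · 0
2 · 1 · 2 · 0 · 0
1 · 2 · 0 · 3 · 3
0 · 1 · 3 · 2 · 3
gen 2: 1 · 3 · 0 · 1 · 3
1 · 3 · 0 · 0 · 0
2 · 3 · 1 · 1 · 0
2 · 1 · 2 · 1 · 1
1 · 2 · 2 · 1 · 1
0 · 2 · 0 · 1 · 2
gen 3: 1 · 3 · 0 · 1 · 3
1 · 3 · 0 · 0 · 0
2 · 3 · 1 · 1 · 0
2 · 1 · 2 · 1 · 1
1 · 2 · 2 · 1 · 1
0 · 2 · 0 · 1 · 3
gen 4: 1 · 3 · 0 · 1 · 3
1 · 3 · 0 · 0 · 0
2 · 3 · 1 · 1 · 0
2 · 1 · 2 · 1 · 1
1 · 2 · 2 · 1 · 2
0 · 2 · 0 · 2 · 0
gen 5: 1 · 3 · 0 · 1 · 3
1 · 3 · 0 · 0 · 0
2 · 3 · 1 · 1 · 0
2 · 1 · 2 · 1 · 1
1 · 2 · 2 · 1 · 2
0 · 2 · 0 · 2 · 1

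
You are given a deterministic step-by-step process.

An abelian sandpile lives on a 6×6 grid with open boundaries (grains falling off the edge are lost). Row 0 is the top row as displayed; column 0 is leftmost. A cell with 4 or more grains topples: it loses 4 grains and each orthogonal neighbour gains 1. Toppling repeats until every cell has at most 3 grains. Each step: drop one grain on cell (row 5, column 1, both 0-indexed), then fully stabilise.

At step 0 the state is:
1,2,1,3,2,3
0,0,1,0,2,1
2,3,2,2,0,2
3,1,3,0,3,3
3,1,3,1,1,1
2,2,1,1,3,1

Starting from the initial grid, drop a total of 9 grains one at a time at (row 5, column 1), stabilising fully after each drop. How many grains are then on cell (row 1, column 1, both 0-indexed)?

1

k=0  1,2,1,3,2,3
0,0,1,0,2,1
2,3,2,2,0,2
3,1,3,0,3,3
3,1,3,1,1,1
2,2,1,1,3,1
k=1  1,2,1,3,2,3
0,0,1,0,2,1
2,3,2,2,0,2
3,1,3,0,3,3
3,1,3,1,1,1
2,3,1,1,3,1
k=2  1,2,1,3,2,3
0,0,1,0,2,1
2,3,2,2,0,2
3,1,3,0,3,3
3,2,3,1,1,1
3,0,2,1,3,1
k=3  1,2,1,3,2,3
0,0,1,0,2,1
2,3,2,2,0,2
3,1,3,0,3,3
3,2,3,1,1,1
3,1,2,1,3,1
k=4  1,2,1,3,2,3
0,0,1,0,2,1
2,3,2,2,0,2
3,1,3,0,3,3
3,2,3,1,1,1
3,2,2,1,3,1
k=5  1,2,1,3,2,3
0,0,1,0,2,1
2,3,2,2,0,2
3,1,3,0,3,3
3,2,3,1,1,1
3,3,2,1,3,1
k=6  1,2,1,3,2,3
1,1,2,0,2,1
0,2,0,3,0,2
2,1,2,1,3,3
2,2,2,2,1,1
1,3,0,2,3,1
k=7  1,2,1,3,2,3
1,1,2,0,2,1
0,2,0,3,0,2
2,1,2,1,3,3
2,3,2,2,1,1
2,0,1,2,3,1
k=8  1,2,1,3,2,3
1,1,2,0,2,1
0,2,0,3,0,2
2,1,2,1,3,3
2,3,2,2,1,1
2,1,1,2,3,1
k=9  1,2,1,3,2,3
1,1,2,0,2,1
0,2,0,3,0,2
2,1,2,1,3,3
2,3,2,2,1,1
2,2,1,2,3,1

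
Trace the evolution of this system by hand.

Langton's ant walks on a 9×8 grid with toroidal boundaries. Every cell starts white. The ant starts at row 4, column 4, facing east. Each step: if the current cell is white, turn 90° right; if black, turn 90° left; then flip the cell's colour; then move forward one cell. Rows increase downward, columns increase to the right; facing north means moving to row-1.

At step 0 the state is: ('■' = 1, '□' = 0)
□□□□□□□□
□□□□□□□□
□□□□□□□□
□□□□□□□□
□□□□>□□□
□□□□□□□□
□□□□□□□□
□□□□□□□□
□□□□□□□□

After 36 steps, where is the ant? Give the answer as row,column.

[0] □□□□□□□□
□□□□□□□□
□□□□□□□□
□□□□□□□□
□□□□>□□□
□□□□□□□□
□□□□□□□□
□□□□□□□□
□□□□□□□□
[1] □□□□□□□□
□□□□□□□□
□□□□□□□□
□□□□□□□□
□□□□■□□□
□□□□v□□□
□□□□□□□□
□□□□□□□□
□□□□□□□□
[2] □□□□□□□□
□□□□□□□□
□□□□□□□□
□□□□□□□□
□□□□■□□□
□□□<■□□□
□□□□□□□□
□□□□□□□□
□□□□□□□□
[3] □□□□□□□□
□□□□□□□□
□□□□□□□□
□□□□□□□□
□□□^■□□□
□□□■■□□□
□□□□□□□□
□□□□□□□□
□□□□□□□□
[4] □□□□□□□□
□□□□□□□□
□□□□□□□□
□□□□□□□□
□□□■>□□□
□□□■■□□□
□□□□□□□□
□□□□□□□□
□□□□□□□□
[5] □□□□□□□□
□□□□□□□□
□□□□□□□□
□□□□^□□□
□□□■□□□□
□□□■■□□□
□□□□□□□□
□□□□□□□□
□□□□□□□□
[6] □□□□□□□□
□□□□□□□□
□□□□□□□□
□□□□■>□□
□□□■□□□□
□□□■■□□□
□□□□□□□□
□□□□□□□□
□□□□□□□□
[7] □□□□□□□□
□□□□□□□□
□□□□□□□□
□□□□■■□□
□□□■□v□□
□□□■■□□□
□□□□□□□□
□□□□□□□□
□□□□□□□□
[8] □□□□□□□□
□□□□□□□□
□□□□□□□□
□□□□■■□□
□□□■<■□□
□□□■■□□□
□□□□□□□□
□□□□□□□□
□□□□□□□□
[9] □□□□□□□□
□□□□□□□□
□□□□□□□□
□□□□^■□□
□□□■■■□□
□□□■■□□□
□□□□□□□□
□□□□□□□□
□□□□□□□□
[10] □□□□□□□□
□□□□□□□□
□□□□□□□□
□□□<□■□□
□□□■■■□□
□□□■■□□□
□□□□□□□□
□□□□□□□□
□□□□□□□□
[11] □□□□□□□□
□□□□□□□□
□□□^□□□□
□□□■□■□□
□□□■■■□□
□□□■■□□□
□□□□□□□□
□□□□□□□□
□□□□□□□□
[12] □□□□□□□□
□□□□□□□□
□□□■>□□□
□□□■□■□□
□□□■■■□□
□□□■■□□□
□□□□□□□□
□□□□□□□□
□□□□□□□□
[13] □□□□□□□□
□□□□□□□□
□□□■■□□□
□□□■v■□□
□□□■■■□□
□□□■■□□□
□□□□□□□□
□□□□□□□□
□□□□□□□□
[14] □□□□□□□□
□□□□□□□□
□□□■■□□□
□□□<■■□□
□□□■■■□□
□□□■■□□□
□□□□□□□□
□□□□□□□□
□□□□□□□□
[15] □□□□□□□□
□□□□□□□□
□□□■■□□□
□□□□■■□□
□□□v■■□□
□□□■■□□□
□□□□□□□□
□□□□□□□□
□□□□□□□□
[16] □□□□□□□□
□□□□□□□□
□□□■■□□□
□□□□■■□□
□□□□>■□□
□□□■■□□□
□□□□□□□□
□□□□□□□□
□□□□□□□□
[17] □□□□□□□□
□□□□□□□□
□□□■■□□□
□□□□^■□□
□□□□□■□□
□□□■■□□□
□□□□□□□□
□□□□□□□□
□□□□□□□□
[18] □□□□□□□□
□□□□□□□□
□□□■■□□□
□□□<□■□□
□□□□□■□□
□□□■■□□□
□□□□□□□□
□□□□□□□□
□□□□□□□□
[19] □□□□□□□□
□□□□□□□□
□□□^■□□□
□□□■□■□□
□□□□□■□□
□□□■■□□□
□□□□□□□□
□□□□□□□□
□□□□□□□□
[20] □□□□□□□□
□□□□□□□□
□□<□■□□□
□□□■□■□□
□□□□□■□□
□□□■■□□□
□□□□□□□□
□□□□□□□□
□□□□□□□□
[21] □□□□□□□□
□□^□□□□□
□□■□■□□□
□□□■□■□□
□□□□□■□□
□□□■■□□□
□□□□□□□□
□□□□□□□□
□□□□□□□□
[22] □□□□□□□□
□□■>□□□□
□□■□■□□□
□□□■□■□□
□□□□□■□□
□□□■■□□□
□□□□□□□□
□□□□□□□□
□□□□□□□□
[23] □□□□□□□□
□□■■□□□□
□□■v■□□□
□□□■□■□□
□□□□□■□□
□□□■■□□□
□□□□□□□□
□□□□□□□□
□□□□□□□□
[24] □□□□□□□□
□□■■□□□□
□□<■■□□□
□□□■□■□□
□□□□□■□□
□□□■■□□□
□□□□□□□□
□□□□□□□□
□□□□□□□□
[25] □□□□□□□□
□□■■□□□□
□□□■■□□□
□□v■□■□□
□□□□□■□□
□□□■■□□□
□□□□□□□□
□□□□□□□□
□□□□□□□□
[26] □□□□□□□□
□□■■□□□□
□□□■■□□□
□<■■□■□□
□□□□□■□□
□□□■■□□□
□□□□□□□□
□□□□□□□□
□□□□□□□□
[27] □□□□□□□□
□□■■□□□□
□^□■■□□□
□■■■□■□□
□□□□□■□□
□□□■■□□□
□□□□□□□□
□□□□□□□□
□□□□□□□□
[28] □□□□□□□□
□□■■□□□□
□■>■■□□□
□■■■□■□□
□□□□□■□□
□□□■■□□□
□□□□□□□□
□□□□□□□□
□□□□□□□□
[29] □□□□□□□□
□□■■□□□□
□■■■■□□□
□■v■□■□□
□□□□□■□□
□□□■■□□□
□□□□□□□□
□□□□□□□□
□□□□□□□□
[30] □□□□□□□□
□□■■□□□□
□■■■■□□□
□■□>□■□□
□□□□□■□□
□□□■■□□□
□□□□□□□□
□□□□□□□□
□□□□□□□□
[31] □□□□□□□□
□□■■□□□□
□■■^■□□□
□■□□□■□□
□□□□□■□□
□□□■■□□□
□□□□□□□□
□□□□□□□□
□□□□□□□□
[32] □□□□□□□□
□□■■□□□□
□■<□■□□□
□■□□□■□□
□□□□□■□□
□□□■■□□□
□□□□□□□□
□□□□□□□□
□□□□□□□□
[33] □□□□□□□□
□□■■□□□□
□■□□■□□□
□■v□□■□□
□□□□□■□□
□□□■■□□□
□□□□□□□□
□□□□□□□□
□□□□□□□□
[34] □□□□□□□□
□□■■□□□□
□■□□■□□□
□<■□□■□□
□□□□□■□□
□□□■■□□□
□□□□□□□□
□□□□□□□□
□□□□□□□□
[35] □□□□□□□□
□□■■□□□□
□■□□■□□□
□□■□□■□□
□v□□□■□□
□□□■■□□□
□□□□□□□□
□□□□□□□□
□□□□□□□□
[36] □□□□□□□□
□□■■□□□□
□■□□■□□□
□□■□□■□□
<■□□□■□□
□□□■■□□□
□□□□□□□□
□□□□□□□□
□□□□□□□□

4,0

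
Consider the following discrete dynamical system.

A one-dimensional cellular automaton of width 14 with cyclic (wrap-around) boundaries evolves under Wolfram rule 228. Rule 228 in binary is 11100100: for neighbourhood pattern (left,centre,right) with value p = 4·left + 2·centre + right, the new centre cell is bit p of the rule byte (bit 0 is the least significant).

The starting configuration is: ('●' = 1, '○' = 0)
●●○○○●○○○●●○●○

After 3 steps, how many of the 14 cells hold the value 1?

5

step 0: ●●○○○●○○○●●○●○
step 1: ○●○○○●○○○○●●●●
step 2: ●●○○○●○○○○○●●●
step 3: ●●○○○●○○○○○○●●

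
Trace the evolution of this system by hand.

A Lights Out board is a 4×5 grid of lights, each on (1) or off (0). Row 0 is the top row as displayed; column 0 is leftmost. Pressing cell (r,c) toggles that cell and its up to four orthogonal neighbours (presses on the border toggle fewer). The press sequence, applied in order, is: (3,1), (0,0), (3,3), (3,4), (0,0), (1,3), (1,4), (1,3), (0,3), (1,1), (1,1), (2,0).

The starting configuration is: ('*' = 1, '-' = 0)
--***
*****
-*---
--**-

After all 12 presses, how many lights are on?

10

step 0: --***
*****
-*---
--**-
step 1: --***
*****
-----
**-*-
step 2: *****
-****
-----
**-*-
step 3: *****
-****
---*-
***-*
step 4: *****
-****
---**
****-
step 5: --***
*****
---**
****-
step 6: --*-*
**---
----*
****-
step 7: --*--
**-**
-----
****-
step 8: --**-
***--
---*-
****-
step 9: ----*
****-
---*-
****-
step 10: -*--*
---*-
-*-*-
****-
step 11: ----*
****-
---*-
****-
step 12: ----*
-***-
**-*-
-***-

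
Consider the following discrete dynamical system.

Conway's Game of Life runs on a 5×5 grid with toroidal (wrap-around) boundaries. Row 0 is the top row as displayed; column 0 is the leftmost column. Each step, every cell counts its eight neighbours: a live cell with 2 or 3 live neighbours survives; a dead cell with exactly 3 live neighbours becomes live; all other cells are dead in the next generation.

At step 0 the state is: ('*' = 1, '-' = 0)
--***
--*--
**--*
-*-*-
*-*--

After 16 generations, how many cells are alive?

[0] --***
--*--
**--*
-*-*-
*-*--
[1] --*-*
--*--
**-**
---*-
*----
[2] -*-*-
--*--
**-**
-***-
---**
[3] ---**
-----
*---*
-*---
**--*
[4] ---**
*--*-
*----
-*---
-****
[5] -*---
*--*-
**--*
-*-**
-*--*
[6] -**-*
--*--
-*---
-*-*-
-*-**
[7] -*--*
*-**-
-*---
-*-**
-*--*
[8] -*--*
*-***
-*---
-*-**
-*--*
[9] -*---
--***
-*---
-*-**
-*--*
[10] -*--*
****-
-*---
-*-**
-*-**
[11] -----
---**
-----
-*-**
-*---
[12] -----
-----
*-*--
*-*--
*-*--
[13] -----
-----
-----
*-***
-----
[14] -----
-----
---**
---**
---**
[15] -----
-----
---**
*-*--
---**
[16] -----
-----
---**
*-*--
---**

6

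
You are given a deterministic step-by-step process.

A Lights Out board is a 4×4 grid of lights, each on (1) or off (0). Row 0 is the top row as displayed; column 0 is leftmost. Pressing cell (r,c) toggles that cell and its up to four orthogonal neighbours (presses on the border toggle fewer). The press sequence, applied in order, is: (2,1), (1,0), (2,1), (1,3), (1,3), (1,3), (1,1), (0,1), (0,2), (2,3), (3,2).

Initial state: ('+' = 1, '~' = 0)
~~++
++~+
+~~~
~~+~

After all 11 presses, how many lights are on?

t=0: ~~++
++~+
+~~~
~~+~
t=1: ~~++
+~~+
~++~
~++~
t=2: +~++
~+~+
+++~
~++~
t=3: +~++
~~~+
~~~~
~~+~
t=4: +~+~
~~+~
~~~+
~~+~
t=5: +~++
~~~+
~~~~
~~+~
t=6: +~+~
~~+~
~~~+
~~+~
t=7: +++~
++~~
~+~+
~~+~
t=8: ~~~~
+~~~
~+~+
~~+~
t=9: ~+++
+~+~
~+~+
~~+~
t=10: ~+++
+~++
~++~
~~++
t=11: ~+++
+~++
~+~~
~+~~

8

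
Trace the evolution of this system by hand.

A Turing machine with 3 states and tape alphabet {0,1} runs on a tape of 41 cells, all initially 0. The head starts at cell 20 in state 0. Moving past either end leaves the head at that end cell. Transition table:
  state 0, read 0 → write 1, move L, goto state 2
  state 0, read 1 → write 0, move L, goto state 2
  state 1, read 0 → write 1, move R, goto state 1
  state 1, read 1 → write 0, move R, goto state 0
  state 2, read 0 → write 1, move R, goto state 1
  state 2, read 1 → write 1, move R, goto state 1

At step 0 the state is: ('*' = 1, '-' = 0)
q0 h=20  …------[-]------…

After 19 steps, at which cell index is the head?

gen 0: q0 h=20  …------[-]------…
gen 1: q2 h=19  …------[-]*-----…
gen 2: q1 h=20  …-----*[*]------…
gen 3: q0 h=21  …----*-[-]------…
gen 4: q2 h=20  …-----*[-]*-----…
gen 5: q1 h=21  …----**[*]------…
gen 6: q0 h=22  …---**-[-]------…
gen 7: q2 h=21  …----**[-]*-----…
gen 8: q1 h=22  …---***[*]------…
gen 9: q0 h=23  …--***-[-]------…
gen 10: q2 h=22  …---***[-]*-----…
gen 11: q1 h=23  …--****[*]------…
gen 12: q0 h=24  …-****-[-]------…
gen 13: q2 h=23  …--****[-]*-----…
gen 14: q1 h=24  …-*****[*]------…
gen 15: q0 h=25  …*****-[-]------…
gen 16: q2 h=24  …-*****[-]*-----…
gen 17: q1 h=25  …******[*]------…
gen 18: q0 h=26  …*****-[-]------…
gen 19: q2 h=25  …******[-]*-----…

25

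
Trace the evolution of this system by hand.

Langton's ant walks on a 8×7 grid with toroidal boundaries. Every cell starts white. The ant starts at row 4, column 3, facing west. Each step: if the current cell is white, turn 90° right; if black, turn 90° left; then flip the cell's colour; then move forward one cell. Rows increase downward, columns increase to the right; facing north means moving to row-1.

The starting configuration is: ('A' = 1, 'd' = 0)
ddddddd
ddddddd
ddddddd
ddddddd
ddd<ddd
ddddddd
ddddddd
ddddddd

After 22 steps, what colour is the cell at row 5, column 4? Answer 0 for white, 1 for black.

gen 0: ddddddd
ddddddd
ddddddd
ddddddd
ddd<ddd
ddddddd
ddddddd
ddddddd
gen 1: ddddddd
ddddddd
ddddddd
ddd^ddd
dddAddd
ddddddd
ddddddd
ddddddd
gen 2: ddddddd
ddddddd
ddddddd
dddA>dd
dddAddd
ddddddd
ddddddd
ddddddd
gen 3: ddddddd
ddddddd
ddddddd
dddAAdd
dddAvdd
ddddddd
ddddddd
ddddddd
gen 4: ddddddd
ddddddd
ddddddd
dddAAdd
ddd<Add
ddddddd
ddddddd
ddddddd
gen 5: ddddddd
ddddddd
ddddddd
dddAAdd
ddddAdd
dddvddd
ddddddd
ddddddd
gen 6: ddddddd
ddddddd
ddddddd
dddAAdd
ddddAdd
dd<Addd
ddddddd
ddddddd
gen 7: ddddddd
ddddddd
ddddddd
dddAAdd
dd^dAdd
ddAAddd
ddddddd
ddddddd
gen 8: ddddddd
ddddddd
ddddddd
dddAAdd
ddA>Add
ddAAddd
ddddddd
ddddddd
gen 9: ddddddd
ddddddd
ddddddd
dddAAdd
ddAAAdd
ddAvddd
ddddddd
ddddddd
gen 10: ddddddd
ddddddd
ddddddd
dddAAdd
ddAAAdd
ddAd>dd
ddddddd
ddddddd
gen 11: ddddddd
ddddddd
ddddddd
dddAAdd
ddAAAdd
ddAdAdd
ddddvdd
ddddddd
gen 12: ddddddd
ddddddd
ddddddd
dddAAdd
ddAAAdd
ddAdAdd
ddd<Add
ddddddd
gen 13: ddddddd
ddddddd
ddddddd
dddAAdd
ddAAAdd
ddA^Add
dddAAdd
ddddddd
gen 14: ddddddd
ddddddd
ddddddd
dddAAdd
ddAAAdd
ddAA>dd
dddAAdd
ddddddd
gen 15: ddddddd
ddddddd
ddddddd
dddAAdd
ddAA^dd
ddAAddd
dddAAdd
ddddddd
gen 16: ddddddd
ddddddd
ddddddd
dddAAdd
ddA<ddd
ddAAddd
dddAAdd
ddddddd
gen 17: ddddddd
ddddddd
ddddddd
dddAAdd
ddAdddd
ddAvddd
dddAAdd
ddddddd
gen 18: ddddddd
ddddddd
ddddddd
dddAAdd
ddAdddd
ddAd>dd
dddAAdd
ddddddd
gen 19: ddddddd
ddddddd
ddddddd
dddAAdd
ddAdddd
ddAdAdd
dddAvdd
ddddddd
gen 20: ddddddd
ddddddd
ddddddd
dddAAdd
ddAdddd
ddAdAdd
dddAd>d
ddddddd
gen 21: ddddddd
ddddddd
ddddddd
dddAAdd
ddAdddd
ddAdAdd
dddAdAd
dddddvd
gen 22: ddddddd
ddddddd
ddddddd
dddAAdd
ddAdddd
ddAdAdd
dddAdAd
dddd<Ad

1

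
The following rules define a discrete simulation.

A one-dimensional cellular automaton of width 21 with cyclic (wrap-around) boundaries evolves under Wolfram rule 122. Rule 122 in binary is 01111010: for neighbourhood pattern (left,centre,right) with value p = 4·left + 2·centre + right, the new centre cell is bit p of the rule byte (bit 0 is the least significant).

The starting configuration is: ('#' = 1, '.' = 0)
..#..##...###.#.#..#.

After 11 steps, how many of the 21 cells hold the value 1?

15

[0] ..#..##...###.#.#..#.
[1] .#.#####.##.##.#.##.#
[2] #.##...########.####.
[3] .####.##......###..##
[4] ##..#####....##.#####
[5] .####...##..#####....
[6] ##..##.######...##...
[7] ########....##.####.#
[8] .......##..#####..###
[9] #.....######...####.#
[10] ##...##....##.##..###
[11] .##.####..#########..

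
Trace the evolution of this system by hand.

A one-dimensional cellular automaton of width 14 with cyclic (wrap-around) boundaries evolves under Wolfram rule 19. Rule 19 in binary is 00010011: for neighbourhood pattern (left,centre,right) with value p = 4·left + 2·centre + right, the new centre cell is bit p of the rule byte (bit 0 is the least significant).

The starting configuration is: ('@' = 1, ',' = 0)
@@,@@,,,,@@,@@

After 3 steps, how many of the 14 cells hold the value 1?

4

0) @@,@@,,,,@@,@@
1) ,,,,,@@@@,,,,,
2) @@@@@,,,,@@@@@
3) ,,,,,@@@@,,,,,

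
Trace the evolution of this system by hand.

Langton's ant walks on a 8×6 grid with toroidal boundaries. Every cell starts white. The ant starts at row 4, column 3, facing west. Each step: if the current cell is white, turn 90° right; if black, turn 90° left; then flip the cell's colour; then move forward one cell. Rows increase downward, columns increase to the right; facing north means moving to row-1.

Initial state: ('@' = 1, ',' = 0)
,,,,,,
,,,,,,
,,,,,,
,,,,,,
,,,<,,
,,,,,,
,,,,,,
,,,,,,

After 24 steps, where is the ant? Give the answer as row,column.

0) ,,,,,,
,,,,,,
,,,,,,
,,,,,,
,,,<,,
,,,,,,
,,,,,,
,,,,,,
1) ,,,,,,
,,,,,,
,,,,,,
,,,^,,
,,,@,,
,,,,,,
,,,,,,
,,,,,,
2) ,,,,,,
,,,,,,
,,,,,,
,,,@>,
,,,@,,
,,,,,,
,,,,,,
,,,,,,
3) ,,,,,,
,,,,,,
,,,,,,
,,,@@,
,,,@v,
,,,,,,
,,,,,,
,,,,,,
4) ,,,,,,
,,,,,,
,,,,,,
,,,@@,
,,,<@,
,,,,,,
,,,,,,
,,,,,,
5) ,,,,,,
,,,,,,
,,,,,,
,,,@@,
,,,,@,
,,,v,,
,,,,,,
,,,,,,
6) ,,,,,,
,,,,,,
,,,,,,
,,,@@,
,,,,@,
,,<@,,
,,,,,,
,,,,,,
7) ,,,,,,
,,,,,,
,,,,,,
,,,@@,
,,^,@,
,,@@,,
,,,,,,
,,,,,,
8) ,,,,,,
,,,,,,
,,,,,,
,,,@@,
,,@>@,
,,@@,,
,,,,,,
,,,,,,
9) ,,,,,,
,,,,,,
,,,,,,
,,,@@,
,,@@@,
,,@v,,
,,,,,,
,,,,,,
10) ,,,,,,
,,,,,,
,,,,,,
,,,@@,
,,@@@,
,,@,>,
,,,,,,
,,,,,,
11) ,,,,,,
,,,,,,
,,,,,,
,,,@@,
,,@@@,
,,@,@,
,,,,v,
,,,,,,
12) ,,,,,,
,,,,,,
,,,,,,
,,,@@,
,,@@@,
,,@,@,
,,,<@,
,,,,,,
13) ,,,,,,
,,,,,,
,,,,,,
,,,@@,
,,@@@,
,,@^@,
,,,@@,
,,,,,,
14) ,,,,,,
,,,,,,
,,,,,,
,,,@@,
,,@@@,
,,@@>,
,,,@@,
,,,,,,
15) ,,,,,,
,,,,,,
,,,,,,
,,,@@,
,,@@^,
,,@@,,
,,,@@,
,,,,,,
16) ,,,,,,
,,,,,,
,,,,,,
,,,@@,
,,@<,,
,,@@,,
,,,@@,
,,,,,,
17) ,,,,,,
,,,,,,
,,,,,,
,,,@@,
,,@,,,
,,@v,,
,,,@@,
,,,,,,
18) ,,,,,,
,,,,,,
,,,,,,
,,,@@,
,,@,,,
,,@,>,
,,,@@,
,,,,,,
19) ,,,,,,
,,,,,,
,,,,,,
,,,@@,
,,@,,,
,,@,@,
,,,@v,
,,,,,,
20) ,,,,,,
,,,,,,
,,,,,,
,,,@@,
,,@,,,
,,@,@,
,,,@,>
,,,,,,
21) ,,,,,,
,,,,,,
,,,,,,
,,,@@,
,,@,,,
,,@,@,
,,,@,@
,,,,,v
22) ,,,,,,
,,,,,,
,,,,,,
,,,@@,
,,@,,,
,,@,@,
,,,@,@
,,,,<@
23) ,,,,,,
,,,,,,
,,,,,,
,,,@@,
,,@,,,
,,@,@,
,,,@^@
,,,,@@
24) ,,,,,,
,,,,,,
,,,,,,
,,,@@,
,,@,,,
,,@,@,
,,,@@>
,,,,@@

6,5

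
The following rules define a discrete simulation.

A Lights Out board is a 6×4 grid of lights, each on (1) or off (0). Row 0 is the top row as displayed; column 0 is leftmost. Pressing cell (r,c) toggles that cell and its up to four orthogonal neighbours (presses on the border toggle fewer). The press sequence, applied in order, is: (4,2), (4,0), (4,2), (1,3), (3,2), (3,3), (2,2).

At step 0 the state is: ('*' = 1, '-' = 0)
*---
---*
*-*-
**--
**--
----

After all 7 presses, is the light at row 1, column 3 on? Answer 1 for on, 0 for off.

gen 0: *---
---*
*-*-
**--
**--
----
gen 1: *---
---*
*-*-
***-
*-**
--*-
gen 2: *---
---*
*-*-
-**-
-***
*-*-
gen 3: *---
---*
*-*-
-*--
----
*---
gen 4: *--*
--*-
*-**
-*--
----
*---
gen 5: *--*
--*-
*--*
--**
--*-
*---
gen 6: *--*
--*-
*---
----
--**
*---
gen 7: *--*
----
****
--*-
--**
*---

0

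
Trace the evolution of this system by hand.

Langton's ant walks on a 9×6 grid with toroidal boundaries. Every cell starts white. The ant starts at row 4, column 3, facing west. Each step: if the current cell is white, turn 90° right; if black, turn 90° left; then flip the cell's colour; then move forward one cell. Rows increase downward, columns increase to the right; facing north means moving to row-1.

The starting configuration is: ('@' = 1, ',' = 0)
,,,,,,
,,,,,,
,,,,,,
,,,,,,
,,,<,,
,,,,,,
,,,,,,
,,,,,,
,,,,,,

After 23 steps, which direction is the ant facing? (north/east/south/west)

north

0) ,,,,,,
,,,,,,
,,,,,,
,,,,,,
,,,<,,
,,,,,,
,,,,,,
,,,,,,
,,,,,,
1) ,,,,,,
,,,,,,
,,,,,,
,,,^,,
,,,@,,
,,,,,,
,,,,,,
,,,,,,
,,,,,,
2) ,,,,,,
,,,,,,
,,,,,,
,,,@>,
,,,@,,
,,,,,,
,,,,,,
,,,,,,
,,,,,,
3) ,,,,,,
,,,,,,
,,,,,,
,,,@@,
,,,@v,
,,,,,,
,,,,,,
,,,,,,
,,,,,,
4) ,,,,,,
,,,,,,
,,,,,,
,,,@@,
,,,<@,
,,,,,,
,,,,,,
,,,,,,
,,,,,,
5) ,,,,,,
,,,,,,
,,,,,,
,,,@@,
,,,,@,
,,,v,,
,,,,,,
,,,,,,
,,,,,,
6) ,,,,,,
,,,,,,
,,,,,,
,,,@@,
,,,,@,
,,<@,,
,,,,,,
,,,,,,
,,,,,,
7) ,,,,,,
,,,,,,
,,,,,,
,,,@@,
,,^,@,
,,@@,,
,,,,,,
,,,,,,
,,,,,,
8) ,,,,,,
,,,,,,
,,,,,,
,,,@@,
,,@>@,
,,@@,,
,,,,,,
,,,,,,
,,,,,,
9) ,,,,,,
,,,,,,
,,,,,,
,,,@@,
,,@@@,
,,@v,,
,,,,,,
,,,,,,
,,,,,,
10) ,,,,,,
,,,,,,
,,,,,,
,,,@@,
,,@@@,
,,@,>,
,,,,,,
,,,,,,
,,,,,,
11) ,,,,,,
,,,,,,
,,,,,,
,,,@@,
,,@@@,
,,@,@,
,,,,v,
,,,,,,
,,,,,,
12) ,,,,,,
,,,,,,
,,,,,,
,,,@@,
,,@@@,
,,@,@,
,,,<@,
,,,,,,
,,,,,,
13) ,,,,,,
,,,,,,
,,,,,,
,,,@@,
,,@@@,
,,@^@,
,,,@@,
,,,,,,
,,,,,,
14) ,,,,,,
,,,,,,
,,,,,,
,,,@@,
,,@@@,
,,@@>,
,,,@@,
,,,,,,
,,,,,,
15) ,,,,,,
,,,,,,
,,,,,,
,,,@@,
,,@@^,
,,@@,,
,,,@@,
,,,,,,
,,,,,,
16) ,,,,,,
,,,,,,
,,,,,,
,,,@@,
,,@<,,
,,@@,,
,,,@@,
,,,,,,
,,,,,,
17) ,,,,,,
,,,,,,
,,,,,,
,,,@@,
,,@,,,
,,@v,,
,,,@@,
,,,,,,
,,,,,,
18) ,,,,,,
,,,,,,
,,,,,,
,,,@@,
,,@,,,
,,@,>,
,,,@@,
,,,,,,
,,,,,,
19) ,,,,,,
,,,,,,
,,,,,,
,,,@@,
,,@,,,
,,@,@,
,,,@v,
,,,,,,
,,,,,,
20) ,,,,,,
,,,,,,
,,,,,,
,,,@@,
,,@,,,
,,@,@,
,,,@,>
,,,,,,
,,,,,,
21) ,,,,,,
,,,,,,
,,,,,,
,,,@@,
,,@,,,
,,@,@,
,,,@,@
,,,,,v
,,,,,,
22) ,,,,,,
,,,,,,
,,,,,,
,,,@@,
,,@,,,
,,@,@,
,,,@,@
,,,,<@
,,,,,,
23) ,,,,,,
,,,,,,
,,,,,,
,,,@@,
,,@,,,
,,@,@,
,,,@^@
,,,,@@
,,,,,,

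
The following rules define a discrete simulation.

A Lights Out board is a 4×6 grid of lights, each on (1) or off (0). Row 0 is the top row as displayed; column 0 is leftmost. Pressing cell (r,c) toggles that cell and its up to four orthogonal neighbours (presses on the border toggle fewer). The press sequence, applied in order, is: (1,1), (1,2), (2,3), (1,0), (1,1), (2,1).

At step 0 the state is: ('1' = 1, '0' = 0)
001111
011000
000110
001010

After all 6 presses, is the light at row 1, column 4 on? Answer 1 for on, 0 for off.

0) 001111
011000
000110
001010
1) 011111
100000
010110
001010
2) 010111
111100
011110
001010
3) 010111
111000
010000
001110
4) 110111
001000
110000
001110
5) 100111
110000
100000
001110
6) 100111
100000
011000
011110

0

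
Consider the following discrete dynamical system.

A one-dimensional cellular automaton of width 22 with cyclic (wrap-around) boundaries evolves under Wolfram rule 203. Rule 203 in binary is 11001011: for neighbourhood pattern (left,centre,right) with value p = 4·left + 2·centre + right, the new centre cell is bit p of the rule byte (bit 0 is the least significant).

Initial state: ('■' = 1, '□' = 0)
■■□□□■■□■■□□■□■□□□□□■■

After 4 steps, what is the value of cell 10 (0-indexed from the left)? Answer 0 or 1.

0

k=0  ■■□□□■■□■■□□■□■□□□□□■■
k=1  ■■□■■■■□■■□■□□□□■■■■■■
k=2  ■■□■■■■□■■□□□■■■■■■■■■
k=3  ■■□■■■■□■■□■■■■■■■■■■■
k=4  ■■□■■■■□■■□■■■■■■■■■■■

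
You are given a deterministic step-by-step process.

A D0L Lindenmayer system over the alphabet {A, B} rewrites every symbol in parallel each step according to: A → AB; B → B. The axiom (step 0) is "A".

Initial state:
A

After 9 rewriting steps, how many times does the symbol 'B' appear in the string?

k=0  A
k=1  AB
k=2  ABB
k=3  ABBB
k=4  ABBBB
k=5  ABBBBB
k=6  ABBBBBB
k=7  ABBBBBBB
k=8  ABBBBBBBB
k=9  ABBBBBBBBB

9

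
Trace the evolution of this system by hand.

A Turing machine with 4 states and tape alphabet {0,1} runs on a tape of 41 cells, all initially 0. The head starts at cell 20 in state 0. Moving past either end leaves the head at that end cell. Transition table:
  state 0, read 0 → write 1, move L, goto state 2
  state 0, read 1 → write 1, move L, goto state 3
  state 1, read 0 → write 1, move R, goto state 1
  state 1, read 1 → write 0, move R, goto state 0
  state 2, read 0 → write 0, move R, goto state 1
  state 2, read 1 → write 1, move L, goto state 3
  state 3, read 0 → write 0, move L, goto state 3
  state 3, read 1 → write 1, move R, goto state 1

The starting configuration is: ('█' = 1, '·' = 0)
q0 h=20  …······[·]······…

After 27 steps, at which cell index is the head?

k=0  q0 h=20  …······[·]······…
k=1  q2 h=19  …······[·]█·····…
k=2  q1 h=20  …······[█]······…
k=3  q0 h=21  …······[·]······…
k=4  q2 h=20  …······[·]█·····…
k=5  q1 h=21  …······[█]······…
k=6  q0 h=22  …······[·]······…
k=7  q2 h=21  …······[·]█·····…
k=8  q1 h=22  …······[█]······…
k=9  q0 h=23  …······[·]······…
k=10  q2 h=22  …······[·]█·····…
k=11  q1 h=23  …······[█]······…
k=12  q0 h=24  …······[·]······…
k=13  q2 h=23  …······[·]█·····…
k=14  q1 h=24  …······[█]······…
k=15  q0 h=25  …······[·]······…
k=16  q2 h=24  …······[·]█·····…
k=17  q1 h=25  …······[█]······…
k=18  q0 h=26  …······[·]······…
k=19  q2 h=25  …······[·]█·····…
k=20  q1 h=26  …······[█]······…
k=21  q0 h=27  …······[·]······…
k=22  q2 h=26  …······[·]█·····…
k=23  q1 h=27  …······[█]······…
k=24  q0 h=28  …······[·]······…
k=25  q2 h=27  …······[·]█·····…
k=26  q1 h=28  …······[█]······…
k=27  q0 h=29  …······[·]······…

29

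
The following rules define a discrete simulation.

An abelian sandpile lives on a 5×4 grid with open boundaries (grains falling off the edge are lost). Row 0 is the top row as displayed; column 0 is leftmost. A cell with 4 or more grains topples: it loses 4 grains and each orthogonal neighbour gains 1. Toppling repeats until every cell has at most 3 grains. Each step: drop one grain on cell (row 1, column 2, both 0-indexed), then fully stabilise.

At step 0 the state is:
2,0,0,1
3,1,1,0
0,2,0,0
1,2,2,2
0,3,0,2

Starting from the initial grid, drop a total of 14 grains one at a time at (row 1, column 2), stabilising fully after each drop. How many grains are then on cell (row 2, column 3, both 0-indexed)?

2

t=0: 2,0,0,1
3,1,1,0
0,2,0,0
1,2,2,2
0,3,0,2
t=1: 2,0,0,1
3,1,2,0
0,2,0,0
1,2,2,2
0,3,0,2
t=2: 2,0,0,1
3,1,3,0
0,2,0,0
1,2,2,2
0,3,0,2
t=3: 2,0,1,1
3,2,0,1
0,2,1,0
1,2,2,2
0,3,0,2
t=4: 2,0,1,1
3,2,1,1
0,2,1,0
1,2,2,2
0,3,0,2
t=5: 2,0,1,1
3,2,2,1
0,2,1,0
1,2,2,2
0,3,0,2
t=6: 2,0,1,1
3,2,3,1
0,2,1,0
1,2,2,2
0,3,0,2
t=7: 2,0,2,1
3,3,0,2
0,2,2,0
1,2,2,2
0,3,0,2
t=8: 2,0,2,1
3,3,1,2
0,2,2,0
1,2,2,2
0,3,0,2
t=9: 2,0,2,1
3,3,2,2
0,2,2,0
1,2,2,2
0,3,0,2
t=10: 2,0,2,1
3,3,3,2
0,2,2,0
1,2,2,2
0,3,0,2
t=11: 3,1,3,1
0,1,1,3
1,3,3,0
1,2,2,2
0,3,0,2
t=12: 3,1,3,1
0,1,2,3
1,3,3,0
1,2,2,2
0,3,0,2
t=13: 3,1,3,1
0,1,3,3
1,3,3,0
1,2,2,2
0,3,0,2
t=14: 3,2,0,3
0,3,3,0
2,0,1,2
1,3,3,2
0,3,0,2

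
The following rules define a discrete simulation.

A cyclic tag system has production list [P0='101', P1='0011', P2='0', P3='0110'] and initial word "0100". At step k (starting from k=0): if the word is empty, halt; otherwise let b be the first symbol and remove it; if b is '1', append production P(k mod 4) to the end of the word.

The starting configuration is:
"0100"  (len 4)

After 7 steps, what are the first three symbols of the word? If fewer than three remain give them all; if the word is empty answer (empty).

[0] "0100"  (len 4)
[1] "100"  (len 3)
[2] "000011"  (len 6)
[3] "00011"  (len 5)
[4] "0011"  (len 4)
[5] "011"  (len 3)
[6] "11"  (len 2)
[7] "10"  (len 2)

10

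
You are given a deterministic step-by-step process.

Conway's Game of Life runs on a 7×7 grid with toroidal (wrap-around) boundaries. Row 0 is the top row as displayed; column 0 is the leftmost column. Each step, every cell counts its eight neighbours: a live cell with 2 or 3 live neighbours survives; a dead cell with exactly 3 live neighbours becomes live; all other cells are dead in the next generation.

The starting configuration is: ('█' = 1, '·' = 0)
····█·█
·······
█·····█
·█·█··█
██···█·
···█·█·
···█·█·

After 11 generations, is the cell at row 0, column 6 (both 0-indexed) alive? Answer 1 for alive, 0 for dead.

0) ····█·█
·······
█·····█
·█·█··█
██···█·
···█·█·
···█·█·
1) ····██·
█····██
█·····█
·██··█·
██···█·
··█··█·
···█·██
2) █······
█···█··
·······
··█··█·
█···██·
███··█·
···█··█
3) █·····█
·······
·······
····███
█·████·
████·█·
··█···█
4) █·····█
·······
·····█·
······█
█······
█····█·
··██·█·
5) ······█
······█
·······
······█
█······
·█··█··
██··██·
6) ······█
·······
·······
·······
█······
·█··███
██··███
7) ······█
·······
·······
·······
█····██
·█··█··
·█··█··
8) ·······
·······
·······
······█
█····██
·█··█·█
█····█·
9) ·······
·······
·······
█····██
·······
·█··█··
█····██
10) ······█
·······
······█
······█
█····██
█····██
█····██
11) █····██
·······
·······
·······
·······
·█··█··
·······

1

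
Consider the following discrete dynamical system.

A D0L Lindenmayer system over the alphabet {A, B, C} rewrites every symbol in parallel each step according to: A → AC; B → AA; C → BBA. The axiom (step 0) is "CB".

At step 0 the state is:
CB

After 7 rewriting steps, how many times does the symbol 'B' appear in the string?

t=0: CB
t=1: BBAAA
t=2: AAAAACACAC
t=3: ACACACACACBBAACBBAACBBA
t=4: ACBBAACBBAACBBAACBBAACBBAAAAAACACBBAAAAAACACBBAAAAAAC
t=5: ACBBAAAAAACACBBAAAAAACACBBAAAAAACACBBAAAAAACACBBAAAAAACACACACACACBBAACBBAAAAAACACACACACACBBAACBBAAAAAACACACACACACBBA
t=6: ACBBAAAAAACACACACACACBBAACBBAAAAAACACACACACACBBAACBBAAAAAA…AACACBBAAAAAACACACACACACBBAACBBAACBBAACBBAACBBAACBBAAAAAAC  (len 261)
t=7: ACBBAAAAAACACACACACACBBAACBBAACBBAACBBAACBBAACBBAAAAAACACB…CACBBAAAAAACACBBAAAAAACACBBAAAAAACACBBAAAAAACACACACACACBBA  (len 589)

134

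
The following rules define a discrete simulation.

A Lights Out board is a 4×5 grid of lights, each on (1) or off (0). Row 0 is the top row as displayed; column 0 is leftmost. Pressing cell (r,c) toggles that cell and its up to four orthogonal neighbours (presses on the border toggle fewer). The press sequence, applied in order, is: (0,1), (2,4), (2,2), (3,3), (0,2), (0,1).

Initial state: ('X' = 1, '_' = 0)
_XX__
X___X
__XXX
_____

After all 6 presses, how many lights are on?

t=0: _XX__
X___X
__XXX
_____
t=1: X____
XX__X
__XXX
_____
t=2: X____
XX___
__X__
____X
t=3: X____
XXX__
_X_X_
__X_X
t=4: X____
XXX__
_X___
___X_
t=5: XXXX_
XX___
_X___
___X_
t=6: ___X_
X____
_X___
___X_

4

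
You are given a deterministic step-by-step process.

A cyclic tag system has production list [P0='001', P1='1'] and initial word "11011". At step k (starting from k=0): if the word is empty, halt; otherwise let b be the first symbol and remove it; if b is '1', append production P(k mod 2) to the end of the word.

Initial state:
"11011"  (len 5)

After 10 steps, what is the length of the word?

t=0: "11011"  (len 5)
t=1: "1011001"  (len 7)
t=2: "0110011"  (len 7)
t=3: "110011"  (len 6)
t=4: "100111"  (len 6)
t=5: "00111001"  (len 8)
t=6: "0111001"  (len 7)
t=7: "111001"  (len 6)
t=8: "110011"  (len 6)
t=9: "10011001"  (len 8)
t=10: "00110011"  (len 8)

8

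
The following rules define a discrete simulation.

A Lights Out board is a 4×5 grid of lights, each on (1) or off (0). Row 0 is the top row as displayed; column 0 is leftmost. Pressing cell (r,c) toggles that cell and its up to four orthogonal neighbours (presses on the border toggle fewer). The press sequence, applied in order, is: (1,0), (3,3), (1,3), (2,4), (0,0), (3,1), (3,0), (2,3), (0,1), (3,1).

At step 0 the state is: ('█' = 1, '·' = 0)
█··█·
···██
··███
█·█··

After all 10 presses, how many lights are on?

0) █··█·
···██
··███
█·█··
1) ···█·
██·██
█·███
█·█··
2) ···█·
██·██
█·█·█
█··██
3) ·····
███··
█·███
█··██
4) ·····
███·█
█·█··
█··█·
5) ██···
·██·█
█·█··
█··█·
6) ██···
·██·█
███··
·███·
7) ██···
·██·█
·██··
█·██·
8) ██···
·████
·█·██
█·█··
9) ··█··
··███
·█·██
█·█··
10) ··█··
··███
···██
·█···

7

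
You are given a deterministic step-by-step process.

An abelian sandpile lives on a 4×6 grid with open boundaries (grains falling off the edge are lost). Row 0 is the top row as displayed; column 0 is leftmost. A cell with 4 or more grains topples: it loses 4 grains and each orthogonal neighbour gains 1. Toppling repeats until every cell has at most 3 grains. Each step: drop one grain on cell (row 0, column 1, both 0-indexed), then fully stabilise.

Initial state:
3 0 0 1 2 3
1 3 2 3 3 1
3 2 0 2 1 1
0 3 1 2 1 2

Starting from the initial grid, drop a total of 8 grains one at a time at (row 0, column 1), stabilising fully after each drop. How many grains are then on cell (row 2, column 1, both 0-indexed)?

gen 0: 3 0 0 1 2 3
1 3 2 3 3 1
3 2 0 2 1 1
0 3 1 2 1 2
gen 1: 3 1 0 1 2 3
1 3 2 3 3 1
3 2 0 2 1 1
0 3 1 2 1 2
gen 2: 3 2 0 1 2 3
1 3 2 3 3 1
3 2 0 2 1 1
0 3 1 2 1 2
gen 3: 3 3 0 1 2 3
1 3 2 3 3 1
3 2 0 2 1 1
0 3 1 2 1 2
gen 4: 0 2 1 1 2 3
3 0 3 3 3 1
3 3 0 2 1 1
0 3 1 2 1 2
gen 5: 0 3 1 1 2 3
3 0 3 3 3 1
3 3 0 2 1 1
0 3 1 2 1 2
gen 6: 1 0 2 1 2 3
3 1 3 3 3 1
3 3 0 2 1 1
0 3 1 2 1 2
gen 7: 1 1 2 1 2 3
3 1 3 3 3 1
3 3 0 2 1 1
0 3 1 2 1 2
gen 8: 1 2 2 1 2 3
3 1 3 3 3 1
3 3 0 2 1 1
0 3 1 2 1 2

3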